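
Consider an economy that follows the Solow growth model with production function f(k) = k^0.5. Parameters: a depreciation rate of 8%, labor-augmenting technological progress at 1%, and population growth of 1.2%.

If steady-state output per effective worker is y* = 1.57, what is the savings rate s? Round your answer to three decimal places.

At the steady state, Δk = 0, so s·k^α = (n + g + δ)·k.
Since y* = [s/(n + g + δ)]^(α/(1−α)), we have s/(n + g + δ) = (y*)^((1−α)/α) = 1.57^1 = 1.5700.
Therefore s = 1.5700 × (n + g + δ) = 1.5700 × 0.102 = 0.1601.

s ≈ 0.160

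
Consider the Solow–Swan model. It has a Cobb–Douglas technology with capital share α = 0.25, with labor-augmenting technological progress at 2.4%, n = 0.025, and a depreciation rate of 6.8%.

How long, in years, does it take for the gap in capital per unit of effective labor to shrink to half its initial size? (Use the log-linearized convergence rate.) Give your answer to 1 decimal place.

about 7.9 years

Near the steady state the convergence rate is λ = (1 − α)(n + g + δ).
λ = (1 − 0.25) × 0.117 = 0.75 × 0.117 = 0.08775
Half-life = ln 2 / λ = 0.6931 / 0.08775 ≈ 7.90 years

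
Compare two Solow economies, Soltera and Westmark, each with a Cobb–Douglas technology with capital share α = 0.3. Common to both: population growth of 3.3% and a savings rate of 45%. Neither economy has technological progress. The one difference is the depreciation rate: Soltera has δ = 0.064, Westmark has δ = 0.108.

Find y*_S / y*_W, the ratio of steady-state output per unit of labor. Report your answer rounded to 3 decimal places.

y*_S / y*_W ≈ 1.174

Steady-state y* = [s/(n + δ)]^(α/(1−α)), so the ratio is [ (s_S/(n + δ)_S) / (s_W/(n + δ)_W) ]^0.4286.
s_S/(n + δ)_S = 0.45/0.097 = 4.6392; s_W/(n + δ)_W = 0.45/0.141 = 3.1915.
Ratio = (4.6392/3.1915)^0.4286 = 1.4536^0.4286 ≈ 1.1739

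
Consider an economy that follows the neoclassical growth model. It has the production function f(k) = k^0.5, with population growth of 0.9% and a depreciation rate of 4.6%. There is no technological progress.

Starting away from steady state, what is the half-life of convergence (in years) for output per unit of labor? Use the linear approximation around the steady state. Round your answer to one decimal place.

half-life ≈ 25.2 years

Near the steady state the convergence rate is λ = (1 − α)(n + δ).
λ = (1 − 0.5) × 0.055 = 0.5 × 0.055 = 0.0275
Half-life = ln 2 / λ = 0.6931 / 0.0275 ≈ 25.20 years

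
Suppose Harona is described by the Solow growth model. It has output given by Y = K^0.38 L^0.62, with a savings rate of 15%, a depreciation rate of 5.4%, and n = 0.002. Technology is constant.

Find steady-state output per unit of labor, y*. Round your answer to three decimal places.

At the steady state, Δk = 0, so s·k^α = (n + δ)·k.
Rearranging, k^(1−α) = s / (n + δ).
k^0.62 = 0.15 / (0.002 + 0.054) = 0.15 / 0.056 = 2.6786
k* = 2.6786^(1/0.62) ≈ 4.8998
y* = (k*)^α = 4.8998^0.38 ≈ 1.8292

y* ≈ 1.829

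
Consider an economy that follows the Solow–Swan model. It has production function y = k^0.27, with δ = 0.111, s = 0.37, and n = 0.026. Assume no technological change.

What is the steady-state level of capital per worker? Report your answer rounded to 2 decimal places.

In steady state, investment equals break-even investment: s·k^α = (n + δ)·k.
Dividing both sides by k: k^(1−α) = s / (n + δ).
k^0.73 = 0.37 / (0.026 + 0.111) = 0.37 / 0.137 = 2.7007
k* = 2.7007^(1/0.73) ≈ 3.9000

k* = 3.90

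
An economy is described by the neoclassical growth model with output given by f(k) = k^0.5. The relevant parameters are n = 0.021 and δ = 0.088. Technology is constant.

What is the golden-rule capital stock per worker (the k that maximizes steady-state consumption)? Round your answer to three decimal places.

The golden rule sets f'(k) = n + δ, i.e. α·k^(α−1) = n + δ.
So k^(1−α) = α / (n + δ) = 0.5 / 0.109 = 4.5872.
k_gold = 4.5872^(1/0.5) ≈ 21.0424

k_gold ≈ 21.042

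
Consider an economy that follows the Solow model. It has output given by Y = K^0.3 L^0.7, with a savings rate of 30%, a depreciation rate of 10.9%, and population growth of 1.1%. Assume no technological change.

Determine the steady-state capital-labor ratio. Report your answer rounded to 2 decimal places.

Steady state requires s·f(k) = (n + δ)·k, i.e. s·k^α = (n + δ)·k.
Dividing both sides by k: k^(1−α) = s / (n + δ).
k^0.7 = 0.30 / (0.011 + 0.109) = 0.30 / 0.120 = 2.5000
k* = 2.5000^(1/0.7) ≈ 3.7024

k* = 3.70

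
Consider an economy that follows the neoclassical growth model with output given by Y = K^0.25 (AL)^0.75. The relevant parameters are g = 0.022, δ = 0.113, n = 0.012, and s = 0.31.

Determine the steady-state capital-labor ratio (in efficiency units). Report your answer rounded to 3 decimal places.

k* = 2.704

At the steady state, Δk = 0, so s·k^α = (n + g + δ)·k.
Rearranging, k^(1−α) = s / (n + g + δ).
k^0.75 = 0.31 / (0.012 + 0.022 + 0.113) = 0.31 / 0.147 = 2.1088
k* = 2.1088^(1/0.75) ≈ 2.7043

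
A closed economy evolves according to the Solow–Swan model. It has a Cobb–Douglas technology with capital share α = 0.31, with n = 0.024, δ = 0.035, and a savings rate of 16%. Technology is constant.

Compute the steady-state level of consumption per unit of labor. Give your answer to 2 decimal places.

At the steady state, Δk = 0, so s·k^α = (n + δ)·k.
Dividing both sides by k: k^(1−α) = s / (n + δ).
k^0.69 = 0.16 / (0.024 + 0.035) = 0.16 / 0.059 = 2.7119
k* = 2.7119^(1/0.69) ≈ 4.2455
y* = (k*)^α = 4.2455^0.31 ≈ 1.5655
c* = (1 − s)·y* = (1 − 0.16) × 1.5655 ≈ 1.3150

c* = 1.32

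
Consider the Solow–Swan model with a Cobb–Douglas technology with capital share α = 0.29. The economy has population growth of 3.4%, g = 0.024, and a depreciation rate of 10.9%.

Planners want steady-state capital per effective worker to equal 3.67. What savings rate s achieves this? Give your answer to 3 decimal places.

At the steady state, Δk = 0, so s·k^α = (n + g + δ)·k.
So s / (n + g + δ) = (k*)^(1−α) = 3.67^0.71 = 2.5172.
Therefore s = 2.5172 × (n + g + δ) = 2.5172 × 0.167 = 0.4204.

s ≈ 0.420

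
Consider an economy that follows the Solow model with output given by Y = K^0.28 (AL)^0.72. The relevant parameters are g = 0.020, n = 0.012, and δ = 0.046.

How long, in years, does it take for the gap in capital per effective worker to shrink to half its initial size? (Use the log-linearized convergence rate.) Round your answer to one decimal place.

half-life ≈ 12.3 years

Near the steady state the convergence rate is λ = (1 − α)(n + g + δ).
λ = (1 − 0.28) × 0.078 = 0.72 × 0.078 = 0.05616
Half-life = ln 2 / λ = 0.6931 / 0.05616 ≈ 12.34 years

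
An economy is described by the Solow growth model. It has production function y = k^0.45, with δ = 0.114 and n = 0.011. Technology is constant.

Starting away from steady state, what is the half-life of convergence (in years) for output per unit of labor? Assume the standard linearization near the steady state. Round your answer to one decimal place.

t_½ ≈ 10.1 years

Near the steady state the convergence rate is λ = (1 − α)(n + δ).
λ = (1 − 0.45) × 0.125 = 0.55 × 0.125 = 0.06875
Half-life = ln 2 / λ = 0.6931 / 0.06875 ≈ 10.08 years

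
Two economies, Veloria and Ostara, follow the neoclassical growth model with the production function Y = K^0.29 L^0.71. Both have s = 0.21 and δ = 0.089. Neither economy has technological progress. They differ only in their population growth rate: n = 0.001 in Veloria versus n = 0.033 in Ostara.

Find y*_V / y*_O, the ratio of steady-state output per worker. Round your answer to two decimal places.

Steady-state y* = [s/(n + δ)]^(α/(1−α)), so the ratio is [ (s_V/(n + δ)_V) / (s_O/(n + δ)_O) ]^0.4085.
s_V/(n + δ)_V = 0.21/0.090 = 2.3333; s_O/(n + δ)_O = 0.21/0.122 = 1.7213.
Ratio = (2.3333/1.7213)^0.4085 = 1.3555^0.4085 ≈ 1.1323

ratio ≈ 1.13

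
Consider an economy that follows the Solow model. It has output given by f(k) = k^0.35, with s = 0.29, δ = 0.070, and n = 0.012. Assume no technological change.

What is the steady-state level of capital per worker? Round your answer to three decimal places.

At the steady state, Δk = 0, so s·k^α = (n + δ)·k.
Dividing both sides by k: k^(1−α) = s / (n + δ).
k^0.65 = 0.29 / (0.012 + 0.070) = 0.29 / 0.082 = 3.5366
k* = 3.5366^(1/0.65) ≈ 6.9820

k* ≈ 6.982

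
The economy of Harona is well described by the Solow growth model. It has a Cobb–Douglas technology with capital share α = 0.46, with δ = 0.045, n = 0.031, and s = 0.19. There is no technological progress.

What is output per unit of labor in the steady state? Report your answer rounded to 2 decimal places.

In steady state, investment equals break-even investment: s·k^α = (n + δ)·k.
Rearranging, k^(1−α) = s / (n + δ).
k^0.54 = 0.19 / (0.031 + 0.045) = 0.19 / 0.076 = 2.5000
k* = 2.5000^(1/0.54) ≈ 5.4566
y* = (k*)^α = 5.4566^0.46 ≈ 2.1827

y* = 2.18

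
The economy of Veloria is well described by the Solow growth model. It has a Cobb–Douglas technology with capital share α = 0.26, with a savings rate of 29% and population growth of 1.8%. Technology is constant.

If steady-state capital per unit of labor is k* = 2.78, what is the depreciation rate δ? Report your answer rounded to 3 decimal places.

δ ≈ 0.118

At the steady state, Δk = 0, so s·k^α = (n + δ)·k.
So s / (n + δ) = (k*)^(1−α) = 2.78^0.74 = 2.1310.
Therefore n + δ = s / 2.1310 = 0.29 / 2.1310 = 0.1361, so δ = 0.1361 − 0.018 = 0.1181.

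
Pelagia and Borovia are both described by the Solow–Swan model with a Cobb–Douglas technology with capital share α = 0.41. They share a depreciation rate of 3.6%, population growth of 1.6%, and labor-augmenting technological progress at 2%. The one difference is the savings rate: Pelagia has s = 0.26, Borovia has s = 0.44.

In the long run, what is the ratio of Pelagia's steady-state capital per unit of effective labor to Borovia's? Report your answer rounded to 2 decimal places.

k*_P / k*_B ≈ 0.41

Steady-state k* = [s/(n + g + δ)]^(1/(1−α)), so the ratio is [ (s_P/(n + g + δ)_P) / (s_B/(n + g + δ)_B) ]^1.6949.
s_P/(n + g + δ)_P = 0.26/0.072 = 3.6111; s_B/(n + g + δ)_B = 0.44/0.072 = 6.1111.
Ratio = (3.6111/6.1111)^1.6949 = 0.5909^1.6949 ≈ 0.4100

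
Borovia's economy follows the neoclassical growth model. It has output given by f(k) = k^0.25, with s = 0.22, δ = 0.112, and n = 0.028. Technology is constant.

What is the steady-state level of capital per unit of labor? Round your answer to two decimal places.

In steady state, investment equals break-even investment: s·k^α = (n + δ)·k.
Rearranging, k^(1−α) = s / (n + δ).
k^0.75 = 0.22 / (0.028 + 0.112) = 0.22 / 0.140 = 1.5714
k* = 1.5714^(1/0.75) ≈ 1.8269

k* = 1.83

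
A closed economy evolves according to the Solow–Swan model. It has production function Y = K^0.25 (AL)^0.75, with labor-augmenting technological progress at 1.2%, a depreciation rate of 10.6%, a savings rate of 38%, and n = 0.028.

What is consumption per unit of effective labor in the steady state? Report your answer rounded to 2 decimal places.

At the steady state, Δk = 0, so s·k^α = (n + g + δ)·k.
Dividing both sides by k: k^(1−α) = s / (n + g + δ).
k^0.75 = 0.38 / (0.028 + 0.012 + 0.106) = 0.38 / 0.146 = 2.6027
k* = 2.6027^(1/0.75) ≈ 3.5801
y* = (k*)^α = 3.5801^0.25 ≈ 1.3755
c* = (1 − s)·y* = (1 − 0.38) × 1.3755 ≈ 0.8528

c* ≈ 0.85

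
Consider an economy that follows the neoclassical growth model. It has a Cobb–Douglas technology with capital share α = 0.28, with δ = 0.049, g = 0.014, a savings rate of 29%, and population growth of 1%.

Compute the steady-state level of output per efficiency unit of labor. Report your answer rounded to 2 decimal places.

Steady state requires s·f(k) = (n + g + δ)·k, i.e. s·k^α = (n + g + δ)·k.
Dividing both sides by k: k^(1−α) = s / (n + g + δ).
k^0.72 = 0.29 / (0.010 + 0.014 + 0.049) = 0.29 / 0.073 = 3.9726
k* = 3.9726^(1/0.72) ≈ 6.7928
y* = (k*)^α = 6.7928^0.28 ≈ 1.7099

y* = 1.71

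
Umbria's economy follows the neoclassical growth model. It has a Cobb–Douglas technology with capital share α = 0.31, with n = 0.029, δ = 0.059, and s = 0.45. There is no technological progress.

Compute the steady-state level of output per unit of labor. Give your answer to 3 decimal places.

At the steady state, Δk = 0, so s·k^α = (n + δ)·k.
Dividing both sides by k: k^(1−α) = s / (n + δ).
k^0.69 = 0.45 / (0.029 + 0.059) = 0.45 / 0.088 = 5.1136
k* = 5.1136^(1/0.69) ≈ 10.6449
y* = (k*)^α = 10.6449^0.31 ≈ 2.0817

y* = 2.082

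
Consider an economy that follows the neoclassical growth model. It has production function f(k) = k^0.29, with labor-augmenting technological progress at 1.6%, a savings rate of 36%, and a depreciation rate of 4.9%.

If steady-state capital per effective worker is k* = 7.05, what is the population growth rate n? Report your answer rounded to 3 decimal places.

n ≈ 0.025

Steady state requires s·f(k) = (n + g + δ)·k, i.e. s·k^α = (n + g + δ)·k.
So s / (n + g + δ) = (k*)^(1−α) = 7.05^0.71 = 4.0014.
Therefore n + g + δ = s / 4.0014 = 0.36 / 4.0014 = 0.0900, so n = 0.0900 − 0.065 = 0.0250.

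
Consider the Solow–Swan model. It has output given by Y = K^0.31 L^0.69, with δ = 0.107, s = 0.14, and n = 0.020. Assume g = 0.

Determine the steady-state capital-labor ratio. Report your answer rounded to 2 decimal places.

k* = 1.15

At the steady state, Δk = 0, so s·k^α = (n + δ)·k.
Rearranging, k^(1−α) = s / (n + δ).
k^0.69 = 0.14 / (0.020 + 0.107) = 0.14 / 0.127 = 1.1024
k* = 1.1024^(1/0.69) ≈ 1.1518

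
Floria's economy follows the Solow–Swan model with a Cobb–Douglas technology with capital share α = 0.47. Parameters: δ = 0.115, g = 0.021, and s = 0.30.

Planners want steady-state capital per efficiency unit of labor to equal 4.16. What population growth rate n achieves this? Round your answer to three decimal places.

Steady state requires s·f(k) = (n + g + δ)·k, i.e. s·k^α = (n + g + δ)·k.
So s / (n + g + δ) = (k*)^(1−α) = 4.16^0.53 = 2.1287.
Therefore n + g + δ = s / 2.1287 = 0.30 / 2.1287 = 0.1409, so n = 0.1409 − 0.136 = 0.0049.

n ≈ 0.005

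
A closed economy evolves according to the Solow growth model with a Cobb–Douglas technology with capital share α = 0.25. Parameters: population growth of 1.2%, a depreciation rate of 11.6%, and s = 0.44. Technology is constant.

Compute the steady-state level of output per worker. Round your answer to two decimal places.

y* ≈ 1.51

Steady state requires s·f(k) = (n + δ)·k, i.e. s·k^α = (n + δ)·k.
Dividing both sides by k: k^(1−α) = s / (n + δ).
k^0.75 = 0.44 / (0.012 + 0.116) = 0.44 / 0.128 = 3.4375
k* = 3.4375^(1/0.75) ≈ 5.1879
y* = (k*)^α = 5.1879^0.25 ≈ 1.5092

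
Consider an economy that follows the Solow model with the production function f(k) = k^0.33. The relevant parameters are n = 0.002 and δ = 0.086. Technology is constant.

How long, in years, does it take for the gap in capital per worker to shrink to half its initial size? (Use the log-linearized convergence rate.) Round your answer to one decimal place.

Near the steady state the convergence rate is λ = (1 − α)(n + δ).
λ = (1 − 0.33) × 0.088 = 0.67 × 0.088 = 0.05896
Half-life = ln 2 / λ = 0.6931 / 0.05896 ≈ 11.76 years

about 11.8 years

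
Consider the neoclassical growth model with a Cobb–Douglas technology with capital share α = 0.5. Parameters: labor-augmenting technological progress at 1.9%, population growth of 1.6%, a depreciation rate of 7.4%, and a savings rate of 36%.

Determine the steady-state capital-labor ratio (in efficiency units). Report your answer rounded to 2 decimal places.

k* = 10.91

Steady state requires s·f(k) = (n + g + δ)·k, i.e. s·k^α = (n + g + δ)·k.
Rearranging, k^(1−α) = s / (n + g + δ).
k^0.5 = 0.36 / (0.016 + 0.019 + 0.074) = 0.36 / 0.109 = 3.3028
k* = 3.3028^(1/0.5) ≈ 10.9085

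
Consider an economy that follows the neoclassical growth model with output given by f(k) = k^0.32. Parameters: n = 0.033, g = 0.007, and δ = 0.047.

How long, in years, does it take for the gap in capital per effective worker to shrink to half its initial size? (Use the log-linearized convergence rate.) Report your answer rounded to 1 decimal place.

about 11.7 years

Near the steady state the convergence rate is λ = (1 − α)(n + g + δ).
λ = (1 − 0.32) × 0.087 = 0.68 × 0.087 = 0.05916
Half-life = ln 2 / λ = 0.6931 / 0.05916 ≈ 11.72 years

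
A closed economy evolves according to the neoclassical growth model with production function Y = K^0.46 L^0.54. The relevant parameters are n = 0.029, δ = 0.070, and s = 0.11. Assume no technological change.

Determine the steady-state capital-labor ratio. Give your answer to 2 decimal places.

At the steady state, Δk = 0, so s·k^α = (n + δ)·k.
Dividing both sides by k: k^(1−α) = s / (n + δ).
k^0.54 = 0.11 / (0.029 + 0.070) = 0.11 / 0.099 = 1.1111
k* = 1.1111^(1/0.54) ≈ 1.2154

k* ≈ 1.22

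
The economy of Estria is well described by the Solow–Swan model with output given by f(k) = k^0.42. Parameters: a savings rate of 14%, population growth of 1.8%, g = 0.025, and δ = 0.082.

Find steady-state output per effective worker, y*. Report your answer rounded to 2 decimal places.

y* ≈ 1.09

Steady state requires s·f(k) = (n + g + δ)·k, i.e. s·k^α = (n + g + δ)·k.
Rearranging, k^(1−α) = s / (n + g + δ).
k^0.58 = 0.14 / (0.018 + 0.025 + 0.082) = 0.14 / 0.125 = 1.1200
k* = 1.1200^(1/0.58) ≈ 1.2158
y* = (k*)^α = 1.2158^0.42 ≈ 1.0855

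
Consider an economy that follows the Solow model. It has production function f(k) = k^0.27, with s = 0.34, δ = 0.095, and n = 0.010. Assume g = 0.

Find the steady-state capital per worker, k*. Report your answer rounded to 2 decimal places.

Steady state requires s·f(k) = (n + δ)·k, i.e. s·k^α = (n + δ)·k.
Rearranging, k^(1−α) = s / (n + δ).
k^0.73 = 0.34 / (0.010 + 0.095) = 0.34 / 0.105 = 3.2381
k* = 3.2381^(1/0.73) ≈ 5.0007

k* = 5.00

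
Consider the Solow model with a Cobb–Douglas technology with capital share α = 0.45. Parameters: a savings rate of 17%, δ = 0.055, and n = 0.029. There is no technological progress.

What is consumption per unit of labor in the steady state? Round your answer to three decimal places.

At the steady state, Δk = 0, so s·k^α = (n + δ)·k.
Dividing both sides by k: k^(1−α) = s / (n + δ).
k^0.55 = 0.17 / (0.029 + 0.055) = 0.17 / 0.084 = 2.0238
k* = 2.0238^(1/0.55) ≈ 3.6030
y* = (k*)^α = 3.6030^0.45 ≈ 1.7803
c* = (1 − s)·y* = (1 − 0.17) × 1.7803 ≈ 1.4776

c* = 1.478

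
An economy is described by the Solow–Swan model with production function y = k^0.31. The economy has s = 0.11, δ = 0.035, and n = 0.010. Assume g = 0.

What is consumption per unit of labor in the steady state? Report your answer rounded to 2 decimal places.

c* = 1.33

At the steady state, Δk = 0, so s·k^α = (n + δ)·k.
Rearranging, k^(1−α) = s / (n + δ).
k^0.69 = 0.11 / (0.010 + 0.035) = 0.11 / 0.045 = 2.4444
k* = 2.4444^(1/0.69) ≈ 3.6523
y* = (k*)^α = 3.6523^0.31 ≈ 1.4942
c* = (1 − s)·y* = (1 − 0.11) × 1.4942 ≈ 1.3298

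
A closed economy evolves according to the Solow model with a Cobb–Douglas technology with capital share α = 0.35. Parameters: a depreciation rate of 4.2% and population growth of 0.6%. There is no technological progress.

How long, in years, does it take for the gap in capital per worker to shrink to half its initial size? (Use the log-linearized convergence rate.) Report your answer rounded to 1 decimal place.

Near the steady state the convergence rate is λ = (1 − α)(n + δ).
λ = (1 − 0.35) × 0.048 = 0.65 × 0.048 = 0.0312
Half-life = ln 2 / λ = 0.6931 / 0.0312 ≈ 22.21 years

half-life ≈ 22.2 years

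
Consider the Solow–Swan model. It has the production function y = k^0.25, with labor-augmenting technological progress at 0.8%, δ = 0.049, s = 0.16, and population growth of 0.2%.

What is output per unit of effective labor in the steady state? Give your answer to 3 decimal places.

y* = 1.395

At the steady state, Δk = 0, so s·k^α = (n + g + δ)·k.
Rearranging, k^(1−α) = s / (n + g + δ).
k^0.75 = 0.16 / (0.002 + 0.008 + 0.049) = 0.16 / 0.059 = 2.7119
k* = 2.7119^(1/0.75) ≈ 3.7818
y* = (k*)^α = 3.7818^0.25 ≈ 1.3945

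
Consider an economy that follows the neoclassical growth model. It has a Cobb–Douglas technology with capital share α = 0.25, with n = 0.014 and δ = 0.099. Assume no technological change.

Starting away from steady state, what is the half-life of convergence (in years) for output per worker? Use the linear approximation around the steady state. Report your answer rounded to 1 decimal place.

t_½ ≈ 8.2 years

Near the steady state the convergence rate is λ = (1 − α)(n + δ).
λ = (1 − 0.25) × 0.113 = 0.75 × 0.113 = 0.08475
Half-life = ln 2 / λ = 0.6931 / 0.08475 ≈ 8.18 years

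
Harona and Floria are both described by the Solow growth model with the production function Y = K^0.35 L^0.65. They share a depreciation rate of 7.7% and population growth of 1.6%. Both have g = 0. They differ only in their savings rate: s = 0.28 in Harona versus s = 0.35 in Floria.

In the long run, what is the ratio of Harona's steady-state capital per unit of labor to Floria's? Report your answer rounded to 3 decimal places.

ratio ≈ 0.709

Steady-state k* = [s/(n + δ)]^(1/(1−α)), so the ratio is [ (s_H/(n + δ)_H) / (s_F/(n + δ)_F) ]^1.5385.
s_H/(n + δ)_H = 0.28/0.093 = 3.0108; s_F/(n + δ)_F = 0.35/0.093 = 3.7634.
Ratio = (3.0108/3.7634)^1.5385 = 0.8000^1.5385 ≈ 0.7094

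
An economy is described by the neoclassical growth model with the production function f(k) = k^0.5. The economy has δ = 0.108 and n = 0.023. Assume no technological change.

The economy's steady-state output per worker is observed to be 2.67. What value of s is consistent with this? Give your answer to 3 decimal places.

In steady state, investment equals break-even investment: s·k^α = (n + δ)·k.
Since y* = [s/(n + δ)]^(α/(1−α)), we have s/(n + δ) = (y*)^((1−α)/α) = 2.67^1 = 2.6700.
Therefore s = 2.6700 × (n + δ) = 2.6700 × 0.131 = 0.3498.

s ≈ 0.350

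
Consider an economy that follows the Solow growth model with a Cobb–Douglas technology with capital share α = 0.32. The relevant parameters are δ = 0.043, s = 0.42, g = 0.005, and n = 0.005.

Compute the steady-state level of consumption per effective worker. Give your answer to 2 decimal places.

c* ≈ 1.54

Steady state requires s·f(k) = (n + g + δ)·k, i.e. s·k^α = (n + g + δ)·k.
Dividing both sides by k: k^(1−α) = s / (n + g + δ).
k^0.68 = 0.42 / (0.005 + 0.005 + 0.043) = 0.42 / 0.053 = 7.9245
k* = 7.9245^(1/0.68) ≈ 20.9902
y* = (k*)^α = 20.9902^0.32 ≈ 2.6488
c* = (1 − s)·y* = (1 − 0.42) × 2.6488 ≈ 1.5363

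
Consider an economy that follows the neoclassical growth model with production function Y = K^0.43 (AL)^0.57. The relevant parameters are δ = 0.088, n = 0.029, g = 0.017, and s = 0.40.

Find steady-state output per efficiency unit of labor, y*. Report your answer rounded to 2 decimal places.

y* ≈ 2.28

At the steady state, Δk = 0, so s·k^α = (n + g + δ)·k.
Rearranging, k^(1−α) = s / (n + g + δ).
k^0.57 = 0.40 / (0.029 + 0.017 + 0.088) = 0.40 / 0.134 = 2.9851
k* = 2.9851^(1/0.57) ≈ 6.8118
y* = (k*)^α = 6.8118^0.43 ≈ 2.2819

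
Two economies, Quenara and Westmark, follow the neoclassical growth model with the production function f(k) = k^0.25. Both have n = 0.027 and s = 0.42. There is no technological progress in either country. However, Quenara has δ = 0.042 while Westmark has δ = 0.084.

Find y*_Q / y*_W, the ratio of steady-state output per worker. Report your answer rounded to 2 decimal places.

y*_Q / y*_W ≈ 1.17

Steady-state y* = [s/(n + δ)]^(α/(1−α)), so the ratio is [ (s_Q/(n + δ)_Q) / (s_W/(n + δ)_W) ]^0.3333.
s_Q/(n + δ)_Q = 0.42/0.069 = 6.0870; s_W/(n + δ)_W = 0.42/0.111 = 3.7838.
Ratio = (6.0870/3.7838)^0.3333 = 1.6087^0.3333 ≈ 1.1717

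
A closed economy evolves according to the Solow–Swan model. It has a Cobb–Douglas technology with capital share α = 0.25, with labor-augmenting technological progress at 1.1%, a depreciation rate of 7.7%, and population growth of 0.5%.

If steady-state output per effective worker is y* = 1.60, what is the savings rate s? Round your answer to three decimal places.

s ≈ 0.381

Steady state requires s·f(k) = (n + g + δ)·k, i.e. s·k^α = (n + g + δ)·k.
Since y* = [s/(n + g + δ)]^(α/(1−α)), we have s/(n + g + δ) = (y*)^((1−α)/α) = 1.60^3 = 4.0960.
Therefore s = 4.0960 × (n + g + δ) = 4.0960 × 0.093 = 0.3809.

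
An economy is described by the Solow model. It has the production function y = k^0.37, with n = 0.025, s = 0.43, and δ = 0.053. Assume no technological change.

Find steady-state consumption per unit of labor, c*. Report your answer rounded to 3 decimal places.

c* = 1.553

In steady state, investment equals break-even investment: s·k^α = (n + δ)·k.
Dividing both sides by k: k^(1−α) = s / (n + δ).
k^0.63 = 0.43 / (0.025 + 0.053) = 0.43 / 0.078 = 5.5128
k* = 5.5128^(1/0.63) ≈ 15.0239
y* = (k*)^α = 15.0239^0.37 ≈ 2.7253
c* = (1 − s)·y* = (1 − 0.43) × 2.7253 ≈ 1.5534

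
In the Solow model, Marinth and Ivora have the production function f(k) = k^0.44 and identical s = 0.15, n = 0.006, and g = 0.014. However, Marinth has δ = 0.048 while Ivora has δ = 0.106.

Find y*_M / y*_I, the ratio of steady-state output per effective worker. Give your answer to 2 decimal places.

Steady-state y* = [s/(n + g + δ)]^(α/(1−α)), so the ratio is [ (s_M/(n + g + δ)_M) / (s_I/(n + g + δ)_I) ]^0.7857.
s_M/(n + g + δ)_M = 0.15/0.068 = 2.2059; s_I/(n + g + δ)_I = 0.15/0.126 = 1.1905.
Ratio = (2.2059/1.1905)^0.7857 = 1.8529^0.7857 ≈ 1.6235

ratio ≈ 1.62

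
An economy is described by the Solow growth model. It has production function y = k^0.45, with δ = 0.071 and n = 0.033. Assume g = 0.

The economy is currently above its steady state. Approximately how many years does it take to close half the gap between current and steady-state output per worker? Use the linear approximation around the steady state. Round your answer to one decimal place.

Near the steady state the convergence rate is λ = (1 − α)(n + δ).
λ = (1 − 0.45) × 0.104 = 0.55 × 0.104 = 0.0572
Half-life = ln 2 / λ = 0.6931 / 0.0572 ≈ 12.12 years

about 12.1 years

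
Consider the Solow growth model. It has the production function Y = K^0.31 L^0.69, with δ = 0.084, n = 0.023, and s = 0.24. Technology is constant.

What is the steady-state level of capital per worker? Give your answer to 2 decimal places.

In steady state, investment equals break-even investment: s·k^α = (n + δ)·k.
Rearranging, k^(1−α) = s / (n + δ).
k^0.69 = 0.24 / (0.023 + 0.084) = 0.24 / 0.107 = 2.2430
k* = 2.2430^(1/0.69) ≈ 3.2244

k* ≈ 3.22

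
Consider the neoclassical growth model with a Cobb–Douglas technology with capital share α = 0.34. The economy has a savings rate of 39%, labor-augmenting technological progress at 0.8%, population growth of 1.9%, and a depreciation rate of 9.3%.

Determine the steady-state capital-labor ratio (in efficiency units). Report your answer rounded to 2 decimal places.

Steady state requires s·f(k) = (n + g + δ)·k, i.e. s·k^α = (n + g + δ)·k.
Rearranging, k^(1−α) = s / (n + g + δ).
k^0.66 = 0.39 / (0.019 + 0.008 + 0.093) = 0.39 / 0.120 = 3.2500
k* = 3.2500^(1/0.66) ≈ 5.9646

k* = 5.96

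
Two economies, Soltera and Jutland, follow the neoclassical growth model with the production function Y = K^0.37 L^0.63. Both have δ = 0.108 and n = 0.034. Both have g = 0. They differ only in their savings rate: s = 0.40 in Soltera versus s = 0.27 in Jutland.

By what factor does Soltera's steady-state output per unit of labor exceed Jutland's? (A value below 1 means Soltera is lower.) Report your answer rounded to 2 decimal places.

Steady-state y* = [s/(n + δ)]^(α/(1−α)), so the ratio is [ (s_S/(n + δ)_S) / (s_J/(n + δ)_J) ]^0.5873.
s_S/(n + δ)_S = 0.40/0.142 = 2.8169; s_J/(n + δ)_J = 0.27/0.142 = 1.9014.
Ratio = (2.8169/1.9014)^0.5873 = 1.4815^0.5873 ≈ 1.2597

ratio ≈ 1.26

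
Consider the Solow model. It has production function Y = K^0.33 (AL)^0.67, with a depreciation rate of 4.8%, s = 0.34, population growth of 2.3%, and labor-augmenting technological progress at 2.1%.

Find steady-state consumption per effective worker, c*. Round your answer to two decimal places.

At the steady state, Δk = 0, so s·k^α = (n + g + δ)·k.
Rearranging, k^(1−α) = s / (n + g + δ).
k^0.67 = 0.34 / (0.023 + 0.021 + 0.048) = 0.34 / 0.092 = 3.6957
k* = 3.6957^(1/0.67) ≈ 7.0357
y* = (k*)^α = 7.0357^0.33 ≈ 1.9038
c* = (1 − s)·y* = (1 − 0.34) × 1.9038 ≈ 1.2565

c* ≈ 1.26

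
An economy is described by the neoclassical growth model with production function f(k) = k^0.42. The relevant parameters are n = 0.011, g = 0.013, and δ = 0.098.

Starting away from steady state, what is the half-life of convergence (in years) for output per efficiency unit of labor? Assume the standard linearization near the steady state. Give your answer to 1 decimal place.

t_½ ≈ 9.8 years

Near the steady state the convergence rate is λ = (1 − α)(n + g + δ).
λ = (1 − 0.42) × 0.122 = 0.58 × 0.122 = 0.07076
Half-life = ln 2 / λ = 0.6931 / 0.07076 ≈ 9.80 years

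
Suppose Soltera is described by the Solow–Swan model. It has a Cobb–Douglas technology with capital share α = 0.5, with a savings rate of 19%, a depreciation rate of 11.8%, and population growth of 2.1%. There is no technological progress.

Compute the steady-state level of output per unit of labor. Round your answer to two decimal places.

Steady state requires s·f(k) = (n + δ)·k, i.e. s·k^α = (n + δ)·k.
Dividing both sides by k: k^(1−α) = s / (n + δ).
k^0.5 = 0.19 / (0.021 + 0.118) = 0.19 / 0.139 = 1.3669
k* = 1.3669^(1/0.5) ≈ 1.8684
y* = (k*)^α = 1.8684^0.5 ≈ 1.3669

y* = 1.37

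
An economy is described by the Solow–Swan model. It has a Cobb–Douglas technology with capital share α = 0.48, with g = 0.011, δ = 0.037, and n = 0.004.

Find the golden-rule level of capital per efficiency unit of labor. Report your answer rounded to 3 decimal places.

The golden rule sets f'(k) = n + g + δ, i.e. α·k^(α−1) = n + g + δ.
So k^(1−α) = α / (n + g + δ) = 0.48 / 0.052 = 9.2308.
k_gold = 9.2308^(1/0.52) ≈ 71.8174

k_gold ≈ 71.817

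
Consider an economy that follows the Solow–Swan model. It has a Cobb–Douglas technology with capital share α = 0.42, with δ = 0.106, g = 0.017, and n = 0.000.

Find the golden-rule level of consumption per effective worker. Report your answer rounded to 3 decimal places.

At the golden rule, f'(k) = n + g + δ, so α·k^(α−1) = n + g + δ and k_gold = (α/(n + g + δ))^(1/(1−α)).
k_gold = (0.42/0.123)^(1/0.58) = 3.4146^1.7241 ≈ 8.3087
c_gold = f(k_gold) − (n + g + δ)·k_gold = 2.4333 − 0.123×8.3087 ≈ 1.4113

c_gold ≈ 1.411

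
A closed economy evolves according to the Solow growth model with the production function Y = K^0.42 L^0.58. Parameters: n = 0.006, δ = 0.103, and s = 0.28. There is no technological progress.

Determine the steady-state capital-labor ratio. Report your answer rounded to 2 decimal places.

In steady state, investment equals break-even investment: s·k^α = (n + δ)·k.
Dividing both sides by k: k^(1−α) = s / (n + δ).
k^0.58 = 0.28 / (0.006 + 0.103) = 0.28 / 0.109 = 2.5688
k* = 2.5688^(1/0.58) ≈ 5.0866

k* = 5.09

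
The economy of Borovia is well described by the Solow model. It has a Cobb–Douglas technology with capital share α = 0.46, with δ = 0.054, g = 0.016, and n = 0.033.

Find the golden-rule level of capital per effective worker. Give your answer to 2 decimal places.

k_gold ≈ 15.98

The golden rule sets f'(k) = n + g + δ, i.e. α·k^(α−1) = n + g + δ.
So k^(1−α) = α / (n + g + δ) = 0.46 / 0.103 = 4.4660.
k_gold = 4.4660^(1/0.54) ≈ 15.9791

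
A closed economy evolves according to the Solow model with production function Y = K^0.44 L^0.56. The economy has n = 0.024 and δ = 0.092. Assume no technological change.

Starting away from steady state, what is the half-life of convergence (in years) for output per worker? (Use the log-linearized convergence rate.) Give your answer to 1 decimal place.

Near the steady state the convergence rate is λ = (1 − α)(n + δ).
λ = (1 − 0.44) × 0.116 = 0.56 × 0.116 = 0.06496
Half-life = ln 2 / λ = 0.6931 / 0.06496 ≈ 10.67 years

t_½ ≈ 10.7 years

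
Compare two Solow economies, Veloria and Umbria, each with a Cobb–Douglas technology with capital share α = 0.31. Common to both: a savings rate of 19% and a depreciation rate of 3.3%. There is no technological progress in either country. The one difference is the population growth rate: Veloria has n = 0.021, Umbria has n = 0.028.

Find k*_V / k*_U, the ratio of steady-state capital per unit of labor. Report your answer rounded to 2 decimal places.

Steady-state k* = [s/(n + δ)]^(1/(1−α)), so the ratio is [ (s_V/(n + δ)_V) / (s_U/(n + δ)_U) ]^1.4493.
s_V/(n + δ)_V = 0.19/0.054 = 3.5185; s_U/(n + δ)_U = 0.19/0.061 = 3.1148.
Ratio = (3.5185/3.1148)^1.4493 = 1.1296^1.4493 ≈ 1.1932

k*_V / k*_U ≈ 1.19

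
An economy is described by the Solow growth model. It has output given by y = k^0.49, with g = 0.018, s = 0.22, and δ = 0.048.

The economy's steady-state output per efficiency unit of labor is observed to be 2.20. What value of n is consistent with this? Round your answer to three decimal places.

In steady state, investment equals break-even investment: s·k^α = (n + g + δ)·k.
Since y* = [s/(n + g + δ)]^(α/(1−α)), we have s/(n + g + δ) = (y*)^((1−α)/α) = 2.20^1.0408 = 2.2719.
Therefore n + g + δ = s / 2.2719 = 0.22 / 2.2719 = 0.0968, so n = 0.0968 − 0.066 = 0.0308.

n ≈ 0.031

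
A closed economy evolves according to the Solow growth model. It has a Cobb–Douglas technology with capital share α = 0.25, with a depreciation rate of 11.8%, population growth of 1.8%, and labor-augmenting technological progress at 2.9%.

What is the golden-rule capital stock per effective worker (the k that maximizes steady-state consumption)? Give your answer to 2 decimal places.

k_gold ≈ 1.74

The golden rule sets f'(k) = n + g + δ, i.e. α·k^(α−1) = n + g + δ.
So k^(1−α) = α / (n + g + δ) = 0.25 / 0.165 = 1.5152.
k_gold = 1.5152^(1/0.75) ≈ 1.7403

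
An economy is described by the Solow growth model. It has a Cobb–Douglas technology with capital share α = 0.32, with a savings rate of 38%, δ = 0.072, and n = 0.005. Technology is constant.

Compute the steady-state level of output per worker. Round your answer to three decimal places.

y* = 2.120

Steady state requires s·f(k) = (n + δ)·k, i.e. s·k^α = (n + δ)·k.
Dividing both sides by k: k^(1−α) = s / (n + δ).
k^0.68 = 0.38 / (0.005 + 0.072) = 0.38 / 0.077 = 4.9351
k* = 4.9351^(1/0.68) ≈ 10.4605
y* = (k*)^α = 10.4605^0.32 ≈ 2.1196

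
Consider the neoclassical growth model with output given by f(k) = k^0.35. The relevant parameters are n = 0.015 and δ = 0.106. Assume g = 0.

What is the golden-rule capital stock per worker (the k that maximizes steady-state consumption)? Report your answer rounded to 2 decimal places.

k_gold ≈ 5.12

The golden rule sets f'(k) = n + δ, i.e. α·k^(α−1) = n + δ.
So k^(1−α) = α / (n + δ) = 0.35 / 0.121 = 2.8926.
k_gold = 2.8926^(1/0.65) ≈ 5.1248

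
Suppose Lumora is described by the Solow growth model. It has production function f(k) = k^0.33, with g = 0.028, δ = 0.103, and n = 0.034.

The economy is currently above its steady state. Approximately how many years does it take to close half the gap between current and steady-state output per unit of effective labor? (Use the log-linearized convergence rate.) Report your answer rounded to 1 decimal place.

Near the steady state the convergence rate is λ = (1 − α)(n + g + δ).
λ = (1 − 0.33) × 0.165 = 0.67 × 0.165 = 0.11055
Half-life = ln 2 / λ = 0.6931 / 0.11055 ≈ 6.27 years

half-life ≈ 6.3 years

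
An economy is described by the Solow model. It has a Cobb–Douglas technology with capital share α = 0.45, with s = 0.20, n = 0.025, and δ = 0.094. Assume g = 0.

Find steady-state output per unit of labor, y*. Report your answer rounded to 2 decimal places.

Steady state requires s·f(k) = (n + δ)·k, i.e. s·k^α = (n + δ)·k.
Rearranging, k^(1−α) = s / (n + δ).
k^0.55 = 0.20 / (0.025 + 0.094) = 0.20 / 0.119 = 1.6807
k* = 1.6807^(1/0.55) ≈ 2.5703
y* = (k*)^α = 2.5703^0.45 ≈ 1.5293

y* ≈ 1.53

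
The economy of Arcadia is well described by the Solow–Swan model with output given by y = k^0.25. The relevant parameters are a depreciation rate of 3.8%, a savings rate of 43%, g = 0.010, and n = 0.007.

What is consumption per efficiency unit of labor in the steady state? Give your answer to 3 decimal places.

c* ≈ 1.131

Steady state requires s·f(k) = (n + g + δ)·k, i.e. s·k^α = (n + g + δ)·k.
Rearranging, k^(1−α) = s / (n + g + δ).
k^0.75 = 0.43 / (0.007 + 0.010 + 0.038) = 0.43 / 0.055 = 7.8182
k* = 7.8182^(1/0.75) ≈ 15.5170
y* = (k*)^α = 15.5170^0.25 ≈ 1.9847
c* = (1 − s)·y* = (1 − 0.43) × 1.9847 ≈ 1.1313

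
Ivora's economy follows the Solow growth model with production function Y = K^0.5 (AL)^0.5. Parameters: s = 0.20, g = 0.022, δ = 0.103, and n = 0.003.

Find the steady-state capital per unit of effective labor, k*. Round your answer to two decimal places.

k* ≈ 2.44

In steady state, investment equals break-even investment: s·k^α = (n + g + δ)·k.
Rearranging, k^(1−α) = s / (n + g + δ).
k^0.5 = 0.20 / (0.003 + 0.022 + 0.103) = 0.20 / 0.128 = 1.5625
k* = 1.5625^(1/0.5) ≈ 2.4414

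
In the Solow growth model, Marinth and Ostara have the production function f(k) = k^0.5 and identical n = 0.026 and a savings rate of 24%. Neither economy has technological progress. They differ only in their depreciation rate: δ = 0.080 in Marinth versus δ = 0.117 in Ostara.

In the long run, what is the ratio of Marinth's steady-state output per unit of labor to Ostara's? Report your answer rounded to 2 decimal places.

y*_M / y*_O ≈ 1.35

Steady-state y* = [s/(n + δ)]^(α/(1−α)), so the ratio is [ (s_M/(n + δ)_M) / (s_O/(n + δ)_O) ]^1.
s_M/(n + δ)_M = 0.24/0.106 = 2.2642; s_O/(n + δ)_O = 0.24/0.143 = 1.6783.
Ratio = (2.2642/1.6783)^1 = 1.3491^1 ≈ 1.3491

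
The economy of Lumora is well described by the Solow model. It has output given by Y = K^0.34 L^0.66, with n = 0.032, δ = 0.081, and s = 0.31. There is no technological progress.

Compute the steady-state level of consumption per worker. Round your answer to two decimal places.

At the steady state, Δk = 0, so s·k^α = (n + δ)·k.
Rearranging, k^(1−α) = s / (n + δ).
k^0.66 = 0.31 / (0.032 + 0.081) = 0.31 / 0.113 = 2.7434
k* = 2.7434^(1/0.66) ≈ 4.6140
y* = (k*)^α = 4.6140^0.34 ≈ 1.6818
c* = (1 − s)·y* = (1 − 0.31) × 1.6818 ≈ 1.1604

c* = 1.16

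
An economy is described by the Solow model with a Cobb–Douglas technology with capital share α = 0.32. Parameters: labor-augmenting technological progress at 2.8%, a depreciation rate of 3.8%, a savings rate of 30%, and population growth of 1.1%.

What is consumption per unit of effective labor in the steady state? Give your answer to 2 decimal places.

c* = 1.33

Steady state requires s·f(k) = (n + g + δ)·k, i.e. s·k^α = (n + g + δ)·k.
Rearranging, k^(1−α) = s / (n + g + δ).
k^0.68 = 0.30 / (0.011 + 0.028 + 0.038) = 0.30 / 0.077 = 3.8961
k* = 3.8961^(1/0.68) ≈ 7.3888
y* = (k*)^α = 7.3888^0.32 ≈ 1.8965
c* = (1 − s)·y* = (1 − 0.30) × 1.8965 ≈ 1.3276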